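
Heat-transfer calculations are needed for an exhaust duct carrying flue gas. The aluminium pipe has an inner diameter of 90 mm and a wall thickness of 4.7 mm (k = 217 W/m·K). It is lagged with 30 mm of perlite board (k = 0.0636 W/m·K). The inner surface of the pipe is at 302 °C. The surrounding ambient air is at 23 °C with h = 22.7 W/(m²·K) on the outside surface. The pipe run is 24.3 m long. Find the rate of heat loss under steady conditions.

Cylindrical conduction, so R = ln(r₂/r₁)/(2πkL) per layer, in series:
R_aluminium pipe wall = ln(49.7/45)/(2π×217×24.3) = 2.998×10^-6 K/W
R_perlite board = ln(79.7/49.7)/(2π×0.0636×24.3) = 0.04863 K/W
R_outer film = 1/(h_o·2πr_oL) = 1/(22.7×2π×0.0797×24.3) = 0.00362 K/W
R_total = 0.05226 K/W
Q = ΔT/R_total = 279/0.05226

Q ≈ 5340 W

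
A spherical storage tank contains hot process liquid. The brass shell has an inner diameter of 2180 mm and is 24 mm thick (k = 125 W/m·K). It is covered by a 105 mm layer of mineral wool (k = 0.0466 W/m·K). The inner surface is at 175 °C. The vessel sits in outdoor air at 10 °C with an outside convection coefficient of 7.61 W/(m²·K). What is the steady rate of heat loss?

Q ≈ 1190 W

Spherical conduction: R = (1/r_in − 1/r_out)/(4πk) per layer; series-sum.
R_brass shell = (1/1.09 − 1/1.114)/(4π×125) = 1.258×10^-5 K/W
R_mineral wool = (1/1.114 − 1/1.219)/(4π×0.0466) = 0.132 K/W
R_outer film = 1/(h·4πr_o²) = 1/(7.61×4π×1.219²) = 0.007037 K/W
R_total = 0.1391 K/W
Q = ΔT/R_total = 165/0.1391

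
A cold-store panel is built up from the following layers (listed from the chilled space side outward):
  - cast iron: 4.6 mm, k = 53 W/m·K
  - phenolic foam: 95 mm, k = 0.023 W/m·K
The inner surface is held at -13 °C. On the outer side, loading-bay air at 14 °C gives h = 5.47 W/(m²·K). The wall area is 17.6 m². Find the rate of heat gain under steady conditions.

Thermal resistances in series:
R_cast iron = L/(kA) = 0.0046/(53×17.6) = 4.931×10^-6 K/W
R_phenolic foam = L/(kA) = 0.095/(0.023×17.6) = 0.2347 K/W
R_outer film = 1/(h_o·A) = 1/(5.47×17.6) = 0.01039 K/W
R_total = 0.2451 K/W
Q = ΔT / R_total = 27 / 0.2451

Q ≈ 110 W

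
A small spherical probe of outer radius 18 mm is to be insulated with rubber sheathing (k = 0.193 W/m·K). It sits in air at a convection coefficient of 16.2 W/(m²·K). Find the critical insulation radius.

r_cr ≈ 23.8 mm

For a sphere r_cr = 2k/h = 2×0.193/16.2
r_cr = 23.8 mm; since the bare radius (18 mm) is below r_cr, adding a thin layer of insulation will *increase* heat loss.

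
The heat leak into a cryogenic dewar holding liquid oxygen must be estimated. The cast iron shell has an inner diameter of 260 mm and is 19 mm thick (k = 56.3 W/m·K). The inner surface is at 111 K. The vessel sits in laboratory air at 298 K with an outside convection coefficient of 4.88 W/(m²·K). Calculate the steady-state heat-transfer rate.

Q ≈ 254 W

Spherical conduction: R = (1/r_in − 1/r_out)/(4πk) per layer; series-sum.
R_cast iron shell = (1/0.13 − 1/0.149)/(4π×56.3) = 0.001386 K/W
R_outer film = 1/(h·4πr_o²) = 1/(4.88×4π×0.149²) = 0.7345 K/W
R_total = 0.7359 K/W
Q = ΔT/R_total = 187/0.7359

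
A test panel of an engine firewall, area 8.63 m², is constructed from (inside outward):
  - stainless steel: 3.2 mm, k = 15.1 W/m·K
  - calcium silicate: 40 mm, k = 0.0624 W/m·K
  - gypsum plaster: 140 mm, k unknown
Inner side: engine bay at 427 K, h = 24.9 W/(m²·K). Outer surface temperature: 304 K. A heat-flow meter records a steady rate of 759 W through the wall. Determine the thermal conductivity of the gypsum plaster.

Series thermal resistances:
R_inner film = 1/(h_i·A) = 1/(24.9×8.63) = 0.004654 K/W
R_stainless steel = L/(kA) = 0.0032/(15.1×8.63) = 2.456×10^-5 K/W
R_calcium silicate = L/(kA) = 0.04/(0.0624×8.63) = 0.07428 K/W
Sum of known resistances R_other = 0.07896 K/W
Total R = ΔT/Q = 123/759 = 0.1621 K/W
R_gypsum plaster = R_total − R_other = 0.0831 K/W
k = L/(R·A) = 0.14/(0.0831×8.63)

k ≈ 0.195 W/(m·K)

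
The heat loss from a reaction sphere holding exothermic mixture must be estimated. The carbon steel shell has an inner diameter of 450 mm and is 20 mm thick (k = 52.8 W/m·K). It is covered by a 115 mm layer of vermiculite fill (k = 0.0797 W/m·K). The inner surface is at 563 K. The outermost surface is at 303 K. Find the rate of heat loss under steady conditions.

Q ≈ 200 W

Each spherical layer contributes R = (1/r_i − 1/r_o)/(4πk):
R_carbon steel shell = (1/0.225 − 1/0.245)/(4π×52.8) = 5.468×10^-4 K/W
R_vermiculite fill = (1/0.245 − 1/0.36)/(4π×0.0797) = 1.302 K/W
R_total = 1.302 K/W
Q = ΔT/R_total = 260/1.302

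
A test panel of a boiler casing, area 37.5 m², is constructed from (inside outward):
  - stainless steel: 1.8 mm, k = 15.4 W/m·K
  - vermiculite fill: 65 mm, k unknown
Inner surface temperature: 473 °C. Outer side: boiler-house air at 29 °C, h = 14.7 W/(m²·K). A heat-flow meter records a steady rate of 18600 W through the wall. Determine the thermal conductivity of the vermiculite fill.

Treating each layer as a thermal resistance in series:
R_stainless steel = L/(kA) = 0.0018/(15.4×37.5) = 3.117×10^-6 K/W
R_outer film = 1/(h_o·A) = 1/(14.7×37.5) = 0.001814 K/W
Sum of known resistances R_other = 0.001817 K/W
Total R = ΔT/Q = 444/18600 = 0.02387 K/W
R_vermiculite fill = R_total − R_other = 0.02205 K/W
k = L/(R·A) = 0.065/(0.02205×37.5)

k ≈ 0.0786 W/(m·K)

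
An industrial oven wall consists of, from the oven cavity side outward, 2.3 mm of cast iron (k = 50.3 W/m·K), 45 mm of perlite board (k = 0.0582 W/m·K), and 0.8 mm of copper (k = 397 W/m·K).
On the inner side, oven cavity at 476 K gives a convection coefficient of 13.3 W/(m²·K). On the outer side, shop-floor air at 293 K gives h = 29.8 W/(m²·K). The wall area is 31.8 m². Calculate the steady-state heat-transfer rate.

Thermal resistances in series:
R_inner film = 1/(h_i·A) = 1/(13.3×31.8) = 0.002364 K/W
R_cast iron = L/(kA) = 0.0023/(50.3×31.8) = 1.438×10^-6 K/W
R_perlite board = L/(kA) = 0.045/(0.0582×31.8) = 0.02431 K/W
R_copper = L/(kA) = 0.0008/(397×31.8) = 6.337×10^-8 K/W
R_outer film = 1/(h_o·A) = 1/(29.8×31.8) = 0.001055 K/W
R_total = 0.02774 K/W
Q = ΔT / R_total = 183 / 0.02774

Q ≈ 6600 W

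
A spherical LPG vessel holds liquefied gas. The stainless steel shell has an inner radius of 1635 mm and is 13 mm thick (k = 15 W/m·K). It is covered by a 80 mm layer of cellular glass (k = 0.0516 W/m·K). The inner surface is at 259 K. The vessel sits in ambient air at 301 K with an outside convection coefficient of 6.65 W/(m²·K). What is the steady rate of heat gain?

Radial (spherical) resistances in series:
R_stainless steel shell = (1/1.635 − 1/1.648)/(4π×15) = 2.56×10^-5 K/W
R_cellular glass = (1/1.648 − 1/1.728)/(4π×0.0516) = 0.04332 K/W
R_outer film = 1/(h·4πr_o²) = 1/(6.65×4π×1.728²) = 0.004008 K/W
R_total = 0.04736 K/W
Q = ΔT/R_total = 42/0.04736

Q ≈ 887 W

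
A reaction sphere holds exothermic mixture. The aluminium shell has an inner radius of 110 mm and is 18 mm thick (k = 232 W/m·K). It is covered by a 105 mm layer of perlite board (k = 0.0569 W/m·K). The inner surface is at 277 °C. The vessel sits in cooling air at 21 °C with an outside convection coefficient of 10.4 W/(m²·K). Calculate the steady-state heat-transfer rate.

Radial (spherical) resistances in series:
R_aluminium shell = (1/0.11 − 1/0.128)/(4π×232) = 4.385×10^-4 K/W
R_perlite board = (1/0.128 − 1/0.233)/(4π×0.0569) = 4.924 K/W
R_outer film = 1/(h·4πr_o²) = 1/(10.4×4π×0.233²) = 0.1409 K/W
R_total = 5.065 K/W
Q = ΔT/R_total = 256/5.065

Q ≈ 50.5 W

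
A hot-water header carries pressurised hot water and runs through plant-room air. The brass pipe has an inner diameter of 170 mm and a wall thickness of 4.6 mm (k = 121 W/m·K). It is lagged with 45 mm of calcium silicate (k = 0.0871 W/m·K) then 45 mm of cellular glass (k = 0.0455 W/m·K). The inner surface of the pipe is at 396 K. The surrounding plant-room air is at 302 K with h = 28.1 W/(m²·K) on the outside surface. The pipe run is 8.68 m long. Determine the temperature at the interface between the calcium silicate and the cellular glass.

T ≈ 357 K

Per-layer cylindrical resistances, series-summed:
R_brass pipe wall = ln(89.6/85)/(2π×121×8.68) = 7.987×10^-6 K/W
R_calcium silicate = ln(134.6/89.6)/(2π×0.0871×8.68) = 0.08567 K/W
R_cellular glass = ln(179.6/134.6)/(2π×0.0455×8.68) = 0.1162 K/W
R_outer film = 1/(h_o·2πr_oL) = 1/(28.1×2π×0.1796×8.68) = 0.003633 K/W
R_total = 0.2055 K/W
Q = ΔT/R_total = 94/0.2055
Q = 457 W
T_interface = T_inner − Q·ΣR(inner→interface) = 396 − 457×0.08568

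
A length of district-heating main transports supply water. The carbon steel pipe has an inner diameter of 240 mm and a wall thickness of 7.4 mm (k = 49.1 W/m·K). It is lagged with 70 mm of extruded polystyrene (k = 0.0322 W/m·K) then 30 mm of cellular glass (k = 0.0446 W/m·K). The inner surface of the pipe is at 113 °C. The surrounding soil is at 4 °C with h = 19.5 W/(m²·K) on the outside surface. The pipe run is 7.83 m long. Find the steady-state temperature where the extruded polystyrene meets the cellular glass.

T ≈ 25.8 °C

Cylindrical conduction, so R = ln(r₂/r₁)/(2πkL) per layer, in series:
R_carbon steel pipe wall = ln(127.4/120)/(2π×49.1×7.83) = 2.477×10^-5 K/W
R_extruded polystyrene = ln(197.4/127.4)/(2π×0.0322×7.83) = 0.2764 K/W
R_cellular glass = ln(227.4/197.4)/(2π×0.0446×7.83) = 0.06448 K/W
R_outer film = 1/(h_o·2πr_oL) = 1/(19.5×2π×0.2274×7.83) = 0.004584 K/W
R_total = 0.3455 K/W
Q = ΔT/R_total = 109/0.3455
Q = 315 W
T_interface = T_inner − Q·ΣR(inner→interface) = 113 − 315×0.2765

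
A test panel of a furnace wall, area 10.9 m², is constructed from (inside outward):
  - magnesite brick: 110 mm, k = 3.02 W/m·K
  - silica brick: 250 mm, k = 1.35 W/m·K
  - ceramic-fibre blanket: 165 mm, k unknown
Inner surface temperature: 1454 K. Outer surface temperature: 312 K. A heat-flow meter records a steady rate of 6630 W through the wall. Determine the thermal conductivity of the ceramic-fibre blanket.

k ≈ 0.0996 W/(m·K)

Using the resistance-network approach (series):
R_magnesite brick = L/(kA) = 0.11/(3.02×10.9) = 0.003342 K/W
R_silica brick = L/(kA) = 0.25/(1.35×10.9) = 0.01699 K/W
Sum of known resistances R_other = 0.02033 K/W
Total R = ΔT/Q = 1142/6630 = 0.1722 K/W
R_ceramic-fibre blanket = R_total − R_other = 0.1519 K/W
k = L/(R·A) = 0.165/(0.1519×10.9)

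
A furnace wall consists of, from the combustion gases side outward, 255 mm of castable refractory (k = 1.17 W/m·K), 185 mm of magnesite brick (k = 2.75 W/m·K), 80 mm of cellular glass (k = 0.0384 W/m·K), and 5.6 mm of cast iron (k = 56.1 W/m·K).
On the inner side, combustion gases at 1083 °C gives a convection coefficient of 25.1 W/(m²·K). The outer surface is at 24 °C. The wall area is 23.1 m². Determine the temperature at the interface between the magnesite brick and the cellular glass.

T ≈ 940 °C

Model the wall as resistances in series:
R_inner film = 1/(h_i·A) = 1/(25.1×23.1) = 0.001725 K/W
R_castable refractory = L/(kA) = 0.255/(1.17×23.1) = 0.009435 K/W
R_magnesite brick = L/(kA) = 0.185/(2.75×23.1) = 0.002912 K/W
R_cellular glass = L/(kA) = 0.08/(0.0384×23.1) = 0.09019 K/W
R_cast iron = L/(kA) = 0.0056/(56.1×23.1) = 4.321×10^-6 K/W
R_total = 0.1043 K/W;  Q = ΔT/R_total = 1059/0.1043 = 10160 W
T_interface = T_inner − Q·ΣR(inner→interface) = 1083 − 10200×0.01407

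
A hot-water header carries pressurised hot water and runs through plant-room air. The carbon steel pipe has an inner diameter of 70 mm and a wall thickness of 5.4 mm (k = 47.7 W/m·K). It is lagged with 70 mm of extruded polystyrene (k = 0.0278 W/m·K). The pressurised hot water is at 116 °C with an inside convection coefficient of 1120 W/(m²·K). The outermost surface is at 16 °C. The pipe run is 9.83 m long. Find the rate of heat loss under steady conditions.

Q ≈ 171 W

Cylindrical conduction, so R = ln(r₂/r₁)/(2πkL) per layer, in series:
R_inner film = 1/(h_i·2πr₁L) = 1/(1120×2π×0.035×9.83) = 4.13×10^-4 K/W
R_carbon steel pipe wall = ln(40.4/35)/(2π×47.7×9.83) = 4.87×10^-5 K/W
R_extruded polystyrene = ln(110.4/40.4)/(2π×0.0278×9.83) = 0.5855 K/W
R_total = 0.5859 K/W
Q = ΔT/R_total = 100/0.5859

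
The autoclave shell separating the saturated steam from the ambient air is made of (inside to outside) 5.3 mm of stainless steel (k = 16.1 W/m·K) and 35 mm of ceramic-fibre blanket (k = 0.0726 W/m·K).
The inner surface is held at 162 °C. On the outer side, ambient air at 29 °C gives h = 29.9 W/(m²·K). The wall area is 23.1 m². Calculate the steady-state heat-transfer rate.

Thermal resistances in series:
R_stainless steel = L/(kA) = 0.0053/(16.1×23.1) = 1.425×10^-5 K/W
R_ceramic-fibre blanket = L/(kA) = 0.035/(0.0726×23.1) = 0.02087 K/W
R_outer film = 1/(h_o·A) = 1/(29.9×23.1) = 0.001448 K/W
R_total = 0.02233 K/W
Q = ΔT / R_total = 133 / 0.02233

Q ≈ 5960 W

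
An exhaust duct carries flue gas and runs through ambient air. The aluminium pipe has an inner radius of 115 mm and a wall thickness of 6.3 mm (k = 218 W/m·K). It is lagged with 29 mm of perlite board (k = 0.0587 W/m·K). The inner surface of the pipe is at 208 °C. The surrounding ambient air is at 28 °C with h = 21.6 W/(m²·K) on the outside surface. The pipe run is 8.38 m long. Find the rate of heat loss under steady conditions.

Cylindrical conduction, so R = ln(r₂/r₁)/(2πkL) per layer, in series:
R_aluminium pipe wall = ln(121.3/115)/(2π×218×8.38) = 4.647×10^-6 K/W
R_perlite board = ln(150.3/121.3)/(2π×0.0587×8.38) = 0.06936 K/W
R_outer film = 1/(h_o·2πr_oL) = 1/(21.6×2π×0.1503×8.38) = 0.00585 K/W
R_total = 0.07521 K/W
Q = ΔT/R_total = 180/0.07521

Q ≈ 2390 W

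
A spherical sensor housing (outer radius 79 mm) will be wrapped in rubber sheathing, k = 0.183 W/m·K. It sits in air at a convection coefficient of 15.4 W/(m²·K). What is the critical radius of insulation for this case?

For a sphere r_cr = 2k/h = 2×0.183/15.4
r_cr = 23.8 mm; since the bare radius (79 mm) is above r_cr, any added insulation will reduce heat loss.

r_cr ≈ 23.8 mm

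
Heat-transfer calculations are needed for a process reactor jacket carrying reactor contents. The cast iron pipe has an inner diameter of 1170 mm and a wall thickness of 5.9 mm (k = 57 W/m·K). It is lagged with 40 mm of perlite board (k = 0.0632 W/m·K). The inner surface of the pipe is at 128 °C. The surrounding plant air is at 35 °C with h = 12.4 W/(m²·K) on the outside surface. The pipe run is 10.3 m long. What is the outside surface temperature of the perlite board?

T ≈ 45.2 °C

Per-layer cylindrical resistances, series-summed:
R_cast iron pipe wall = ln(590.9/585)/(2π×57×10.3) = 2.72×10^-6 K/W
R_perlite board = ln(630.9/590.9)/(2π×0.0632×10.3) = 0.01601 K/W
R_outer film = 1/(h_o·2πr_oL) = 1/(12.4×2π×0.6309×10.3) = 0.001975 K/W
R_total = 0.01799 K/W
Q = ΔT/R_total = 93/0.01799
Q = 5170 W
T_interface = T_inner − Q·ΣR(inner→interface) = 128 − 5170×0.01602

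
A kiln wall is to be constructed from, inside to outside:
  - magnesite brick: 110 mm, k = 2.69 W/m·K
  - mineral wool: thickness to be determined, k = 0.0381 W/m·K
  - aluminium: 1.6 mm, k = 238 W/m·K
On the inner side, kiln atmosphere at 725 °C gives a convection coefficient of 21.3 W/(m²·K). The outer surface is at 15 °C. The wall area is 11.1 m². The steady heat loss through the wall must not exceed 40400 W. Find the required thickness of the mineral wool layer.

Using the resistance-network approach (series):
R_inner film = 1/(h_i·A) = 1/(21.3×11.1) = 0.00423 K/W
R_magnesite brick = L/(kA) = 0.11/(2.69×11.1) = 0.003684 K/W
R_aluminium = L/(kA) = 0.0016/(238×11.1) = 6.056×10^-7 K/W
Sum of the known resistances R_other = 0.007914 K/W
Required total resistance R_tot = ΔT/Q_allow = 710/40400 = 0.01757 K/W
R_mineral wool = R_tot − R_other = 0.00966 K/W
L = R·k·A = 0.00966×0.0381×11.1

L ≈ 4.09 mm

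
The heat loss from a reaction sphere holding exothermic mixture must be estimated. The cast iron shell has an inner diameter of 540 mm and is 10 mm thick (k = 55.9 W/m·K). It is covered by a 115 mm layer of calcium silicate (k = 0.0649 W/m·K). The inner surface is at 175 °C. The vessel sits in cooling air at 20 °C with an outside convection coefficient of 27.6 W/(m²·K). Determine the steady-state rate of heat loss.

Q ≈ 120 W

For a spherical shell R = (1/r₁ − 1/r₂)/(4πk); film R = 1/(h·4πr²). In series:
R_cast iron shell = (1/0.27 − 1/0.28)/(4π×55.9) = 1.883×10^-4 K/W
R_calcium silicate = (1/0.28 − 1/0.395)/(4π×0.0649) = 1.275 K/W
R_outer film = 1/(h·4πr_o²) = 1/(27.6×4π×0.395²) = 0.01848 K/W
R_total = 1.294 K/W
Q = ΔT/R_total = 155/1.294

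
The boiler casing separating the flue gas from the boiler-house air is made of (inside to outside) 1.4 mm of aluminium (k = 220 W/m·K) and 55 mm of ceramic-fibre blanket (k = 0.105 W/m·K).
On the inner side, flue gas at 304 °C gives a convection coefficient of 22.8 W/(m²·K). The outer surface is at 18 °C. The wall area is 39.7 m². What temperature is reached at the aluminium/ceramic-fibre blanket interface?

Model the wall as resistances in series:
R_inner film = 1/(h_i·A) = 1/(22.8×39.7) = 0.001105 K/W
R_aluminium = L/(kA) = 0.0014/(220×39.7) = 1.603×10^-7 K/W
R_ceramic-fibre blanket = L/(kA) = 0.055/(0.105×39.7) = 0.01319 K/W
R_total = 0.0143 K/W;  Q = ΔT/R_total = 286/0.0143 = 20000 W
T_interface = T_inner − Q·ΣR(inner→interface) = 304 − 20000×0.001105

T ≈ 282 °C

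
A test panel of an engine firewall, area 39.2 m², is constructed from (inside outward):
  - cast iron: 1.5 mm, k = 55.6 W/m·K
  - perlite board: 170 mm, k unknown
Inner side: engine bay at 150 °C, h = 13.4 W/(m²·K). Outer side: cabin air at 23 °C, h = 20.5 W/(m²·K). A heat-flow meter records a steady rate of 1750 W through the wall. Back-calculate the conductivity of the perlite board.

k ≈ 0.0625 W/(m·K)

Model the wall as resistances in series:
R_inner film = 1/(h_i·A) = 1/(13.4×39.2) = 0.001904 K/W
R_cast iron = L/(kA) = 0.0015/(55.6×39.2) = 6.882×10^-7 K/W
R_outer film = 1/(h_o·A) = 1/(20.5×39.2) = 0.001244 K/W
Sum of known resistances R_other = 0.003149 K/W
Total R = ΔT/Q = 127/1750 = 0.07257 K/W
R_perlite board = R_total − R_other = 0.06942 K/W
k = L/(R·A) = 0.17/(0.06942×39.2)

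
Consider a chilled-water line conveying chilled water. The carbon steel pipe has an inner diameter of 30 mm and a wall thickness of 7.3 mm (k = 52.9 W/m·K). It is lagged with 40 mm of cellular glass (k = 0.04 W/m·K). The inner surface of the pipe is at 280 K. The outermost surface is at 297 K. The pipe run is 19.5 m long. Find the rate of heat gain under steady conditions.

For a radial system each layer contributes R = ln(r_out/r_in)/(2πkL); films add R = 1/(hA).
R_carbon steel pipe wall = ln(22.3/15)/(2π×52.9×19.5) = 6.118×10^-5 K/W
R_cellular glass = ln(62.3/22.3)/(2π×0.04×19.5) = 0.2096 K/W
R_total = 0.2097 K/W
Q = ΔT/R_total = 17/0.2097

Q ≈ 81.1 W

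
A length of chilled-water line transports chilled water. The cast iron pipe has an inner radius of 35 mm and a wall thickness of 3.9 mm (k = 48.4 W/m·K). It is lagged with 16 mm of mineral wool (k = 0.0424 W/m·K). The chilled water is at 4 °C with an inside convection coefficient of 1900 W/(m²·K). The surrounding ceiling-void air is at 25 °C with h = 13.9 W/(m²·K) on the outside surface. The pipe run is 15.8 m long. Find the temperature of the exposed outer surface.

Radial resistances (cylindrical: R_cond = ln(r_o/r_i)/(2πkL), R_conv = 1/(h·2πrL)):
R_inner film = 1/(h_i·2πr₁L) = 1/(1900×2π×0.035×15.8) = 1.515×10^-4 K/W
R_cast iron pipe wall = ln(38.9/35)/(2π×48.4×15.8) = 2.199×10^-5 K/W
R_mineral wool = ln(54.9/38.9)/(2π×0.0424×15.8) = 0.08185 K/W
R_outer film = 1/(h_o·2πr_oL) = 1/(13.9×2π×0.0549×15.8) = 0.0132 K/W
R_total = 0.09522 K/W
Q = ΔT/R_total = 21/0.09522
Q = 221 W
T_interface = T_inner + Q·ΣR(inner→interface) = 4 + 221×0.08202

T ≈ 22.1 °C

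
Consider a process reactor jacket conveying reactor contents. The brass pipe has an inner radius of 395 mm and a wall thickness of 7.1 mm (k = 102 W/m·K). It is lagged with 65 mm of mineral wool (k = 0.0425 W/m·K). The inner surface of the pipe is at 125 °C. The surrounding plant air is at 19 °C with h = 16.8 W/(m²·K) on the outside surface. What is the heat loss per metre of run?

q′ ≈ 182 W/m

Cylindrical conduction, so R = ln(r₂/r₁)/(2πkL) per layer, in series:
R_brass pipe wall = ln(402.1/395)/(2π×102×1) = 2.78×10^-5 K/W
R_mineral wool = ln(467.1/402.1)/(2π×0.0425×1) = 0.5611 K/W
R_outer film = 1/(h_o·2πr_oL) = 1/(16.8×2π×0.4671×1) = 0.02028 K/W
R_total = 0.5814 K/W
Q = ΔT/R_total = 106/0.5814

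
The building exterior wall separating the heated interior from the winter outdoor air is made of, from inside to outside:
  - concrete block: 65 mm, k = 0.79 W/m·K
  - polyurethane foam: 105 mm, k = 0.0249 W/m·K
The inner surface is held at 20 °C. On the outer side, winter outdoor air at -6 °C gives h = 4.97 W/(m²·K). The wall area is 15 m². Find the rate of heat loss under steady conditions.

Model the wall as resistances in series:
R_concrete block = L/(kA) = 0.065/(0.79×15) = 0.005485 K/W
R_polyurethane foam = L/(kA) = 0.105/(0.0249×15) = 0.2811 K/W
R_outer film = 1/(h_o·A) = 1/(4.97×15) = 0.01341 K/W
R_total = 0.3 K/W
Q = ΔT / R_total = 26 / 0.3

Q ≈ 86.7 W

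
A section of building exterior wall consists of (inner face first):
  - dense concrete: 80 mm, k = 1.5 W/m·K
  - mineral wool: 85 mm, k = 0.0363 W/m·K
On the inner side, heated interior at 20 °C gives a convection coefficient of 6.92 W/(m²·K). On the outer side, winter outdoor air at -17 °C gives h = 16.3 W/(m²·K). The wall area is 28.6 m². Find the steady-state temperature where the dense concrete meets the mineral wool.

T ≈ 17.2 °C

Model the wall as resistances in series:
R_inner film = 1/(h_i·A) = 1/(6.92×28.6) = 0.005053 K/W
R_dense concrete = L/(kA) = 0.08/(1.5×28.6) = 0.001865 K/W
R_mineral wool = L/(kA) = 0.085/(0.0363×28.6) = 0.08187 K/W
R_outer film = 1/(h_o·A) = 1/(16.3×28.6) = 0.002145 K/W
R_total = 0.09094 K/W;  Q = ΔT/R_total = 37/0.09094 = 406.9 W
T_interface = T_inner − Q·ΣR(inner→interface) = 20 − 407×0.006918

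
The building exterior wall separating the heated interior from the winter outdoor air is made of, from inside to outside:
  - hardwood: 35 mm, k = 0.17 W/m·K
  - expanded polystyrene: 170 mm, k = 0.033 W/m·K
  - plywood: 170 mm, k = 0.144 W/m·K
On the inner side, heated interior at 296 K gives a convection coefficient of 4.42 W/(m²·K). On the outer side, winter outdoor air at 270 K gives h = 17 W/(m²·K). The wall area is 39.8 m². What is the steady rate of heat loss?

Series thermal resistances:
R_inner film = 1/(h_i·A) = 1/(4.42×39.8) = 0.005685 K/W
R_hardwood = L/(kA) = 0.035/(0.17×39.8) = 0.005173 K/W
R_expanded polystyrene = L/(kA) = 0.17/(0.033×39.8) = 0.1294 K/W
R_plywood = L/(kA) = 0.17/(0.144×39.8) = 0.02966 K/W
R_outer film = 1/(h_o·A) = 1/(17×39.8) = 0.001478 K/W
R_total = 0.1714 K/W
Q = ΔT / R_total = 26 / 0.1714

Q ≈ 152 W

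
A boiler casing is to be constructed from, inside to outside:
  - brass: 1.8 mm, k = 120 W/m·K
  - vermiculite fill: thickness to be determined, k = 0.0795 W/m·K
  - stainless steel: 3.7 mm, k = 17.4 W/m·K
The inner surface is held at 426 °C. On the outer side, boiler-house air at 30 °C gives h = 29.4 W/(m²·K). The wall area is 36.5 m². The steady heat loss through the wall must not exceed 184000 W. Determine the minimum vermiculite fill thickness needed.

Thermal resistances in series:
R_brass = L/(kA) = 0.0018/(120×36.5) = 4.11×10^-7 K/W
R_stainless steel = L/(kA) = 0.0037/(17.4×36.5) = 5.826×10^-6 K/W
R_outer film = 1/(h_o·A) = 1/(29.4×36.5) = 9.319×10^-4 K/W
Sum of the known resistances R_other = 9.381×10^-4 K/W
Required total resistance R_tot = ΔT/Q_allow = 396/184000 = 0.002152 K/W
R_vermiculite fill = R_tot − R_other = 0.001214 K/W
L = R·k·A = 0.001214×0.0795×36.5

L ≈ 3.52 mm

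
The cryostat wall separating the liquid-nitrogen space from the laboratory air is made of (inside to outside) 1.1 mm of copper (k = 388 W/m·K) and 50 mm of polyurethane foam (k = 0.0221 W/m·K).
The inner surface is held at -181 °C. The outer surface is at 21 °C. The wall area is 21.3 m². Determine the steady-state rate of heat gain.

Using the resistance-network approach (series):
R_copper = L/(kA) = 0.0011/(388×21.3) = 1.331×10^-7 K/W
R_polyurethane foam = L/(kA) = 0.05/(0.0221×21.3) = 0.1062 K/W
R_total = 0.1062 K/W
Q = ΔT / R_total = 202 / 0.1062

Q ≈ 1900 W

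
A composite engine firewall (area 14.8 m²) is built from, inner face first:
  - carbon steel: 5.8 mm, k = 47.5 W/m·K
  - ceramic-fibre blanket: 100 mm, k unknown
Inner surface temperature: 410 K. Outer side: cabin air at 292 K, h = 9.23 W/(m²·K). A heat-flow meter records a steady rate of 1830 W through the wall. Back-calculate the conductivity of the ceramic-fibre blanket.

Using the resistance-network approach (series):
R_carbon steel = L/(kA) = 0.0058/(47.5×14.8) = 8.25×10^-6 K/W
R_outer film = 1/(h_o·A) = 1/(9.23×14.8) = 0.00732 K/W
Sum of known resistances R_other = 0.007329 K/W
Total R = ΔT/Q = 118/1830 = 0.06448 K/W
R_ceramic-fibre blanket = R_total − R_other = 0.05715 K/W
k = L/(R·A) = 0.1/(0.05715×14.8)

k ≈ 0.118 W/(m·K)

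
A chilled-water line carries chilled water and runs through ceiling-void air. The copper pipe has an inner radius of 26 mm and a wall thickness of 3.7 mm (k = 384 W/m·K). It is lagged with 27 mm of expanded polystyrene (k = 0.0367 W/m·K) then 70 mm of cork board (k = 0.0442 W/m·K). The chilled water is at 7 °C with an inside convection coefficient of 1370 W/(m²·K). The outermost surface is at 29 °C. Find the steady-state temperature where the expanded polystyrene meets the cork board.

T ≈ 17.8 °C

Radial resistances (cylindrical: R_cond = ln(r_o/r_i)/(2πkL), R_conv = 1/(h·2πrL)):
R_inner film = 1/(h_i·2πr₁L) = 1/(1370×2π×0.026×1) = 0.004468 K/W
R_copper pipe wall = ln(29.7/26)/(2π×384×1) = 5.514×10^-5 K/W
R_expanded polystyrene = ln(56.7/29.7)/(2π×0.0367×1) = 2.804 K/W
R_cork board = ln(126.7/56.7)/(2π×0.0442×1) = 2.895 K/W
R_total = 5.704 K/W
Q = ΔT/R_total = 22/5.704
Q = 3.86 W/m
T_interface = T_inner + Q·ΣR(inner→interface) = 7 + 3.86×2.809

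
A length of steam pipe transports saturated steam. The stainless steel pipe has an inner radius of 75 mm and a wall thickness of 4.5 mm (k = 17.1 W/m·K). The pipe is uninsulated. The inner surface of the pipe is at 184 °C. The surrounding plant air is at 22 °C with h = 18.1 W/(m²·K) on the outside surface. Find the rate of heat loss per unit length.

Per-layer cylindrical resistances, series-summed:
R_stainless steel pipe wall = ln(79.5/75)/(2π×17.1×1) = 5.423×10^-4 K/W
R_outer film = 1/(h_o·2πr_oL) = 1/(18.1×2π×0.0795×1) = 0.1106 K/W
R_total = 0.1111 K/W
Q = ΔT/R_total = 162/0.1111

q′ ≈ 1460 W/m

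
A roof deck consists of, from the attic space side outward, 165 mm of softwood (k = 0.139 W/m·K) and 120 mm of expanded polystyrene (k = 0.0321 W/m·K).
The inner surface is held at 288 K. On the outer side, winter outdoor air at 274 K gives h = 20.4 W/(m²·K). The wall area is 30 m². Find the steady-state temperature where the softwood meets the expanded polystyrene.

Treating each layer as a thermal resistance in series:
R_softwood = L/(kA) = 0.165/(0.139×30) = 0.03957 K/W
R_expanded polystyrene = L/(kA) = 0.12/(0.0321×30) = 0.1246 K/W
R_outer film = 1/(h_o·A) = 1/(20.4×30) = 0.001634 K/W
R_total = 0.1658 K/W;  Q = ΔT/R_total = 14/0.1658 = 84.43 W
T_interface = T_inner − Q·ΣR(inner→interface) = 288 − 84.4×0.03957

T ≈ 285 K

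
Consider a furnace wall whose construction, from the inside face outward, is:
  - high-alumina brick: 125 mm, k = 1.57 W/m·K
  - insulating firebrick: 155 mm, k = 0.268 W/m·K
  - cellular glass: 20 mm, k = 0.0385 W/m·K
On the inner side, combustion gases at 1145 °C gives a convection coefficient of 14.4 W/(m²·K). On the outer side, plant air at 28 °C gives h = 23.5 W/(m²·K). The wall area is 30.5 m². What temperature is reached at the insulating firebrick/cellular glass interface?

T ≈ 515 °C

Using the resistance-network approach (series):
R_inner film = 1/(h_i·A) = 1/(14.4×30.5) = 0.002277 K/W
R_high-alumina brick = L/(kA) = 0.125/(1.57×30.5) = 0.00261 K/W
R_insulating firebrick = L/(kA) = 0.155/(0.268×30.5) = 0.01896 K/W
R_cellular glass = L/(kA) = 0.02/(0.0385×30.5) = 0.01703 K/W
R_outer film = 1/(h_o·A) = 1/(23.5×30.5) = 0.001395 K/W
R_total = 0.04228 K/W;  Q = ΔT/R_total = 1117/0.04228 = 26420 W
T_interface = T_inner − Q·ΣR(inner→interface) = 1145 − 26400×0.02385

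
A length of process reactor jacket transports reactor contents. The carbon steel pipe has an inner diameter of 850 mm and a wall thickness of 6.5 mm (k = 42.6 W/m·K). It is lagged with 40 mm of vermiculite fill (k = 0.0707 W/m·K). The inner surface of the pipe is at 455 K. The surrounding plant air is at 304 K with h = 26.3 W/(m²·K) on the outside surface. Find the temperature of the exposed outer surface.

Per-layer cylindrical resistances, series-summed:
R_carbon steel pipe wall = ln(431.5/425)/(2π×42.6×1) = 5.671×10^-5 K/W
R_vermiculite fill = ln(471.5/431.5)/(2π×0.0707×1) = 0.1996 K/W
R_outer film = 1/(h_o·2πr_oL) = 1/(26.3×2π×0.4715×1) = 0.01283 K/W
R_total = 0.2125 K/W
Q = ΔT/R_total = 151/0.2125
Q = 711 W/m
T_interface = T_inner − Q·ΣR(inner→interface) = 455 − 711×0.1996

T ≈ 313 K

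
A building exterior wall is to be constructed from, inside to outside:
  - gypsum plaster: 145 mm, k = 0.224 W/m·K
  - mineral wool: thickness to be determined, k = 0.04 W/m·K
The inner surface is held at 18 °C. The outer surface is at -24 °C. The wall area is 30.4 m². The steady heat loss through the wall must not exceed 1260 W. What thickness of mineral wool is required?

Using the resistance-network approach (series):
R_gypsum plaster = L/(kA) = 0.145/(0.224×30.4) = 0.02129 K/W
Sum of the known resistances R_other = 0.02129 K/W
Required total resistance R_tot = ΔT/Q_allow = 42/1260 = 0.03333 K/W
R_mineral wool = R_tot − R_other = 0.01204 K/W
L = R·k·A = 0.01204×0.04×30.4

L ≈ 14.6 mm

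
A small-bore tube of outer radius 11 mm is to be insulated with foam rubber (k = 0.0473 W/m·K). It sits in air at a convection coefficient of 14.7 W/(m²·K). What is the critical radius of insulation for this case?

For a cylinder r_cr = k/h = 0.0473/14.7
r_cr = 3.22 mm; since the bare radius (11 mm) is above r_cr, any added insulation will reduce heat loss.

r_cr ≈ 3.22 mm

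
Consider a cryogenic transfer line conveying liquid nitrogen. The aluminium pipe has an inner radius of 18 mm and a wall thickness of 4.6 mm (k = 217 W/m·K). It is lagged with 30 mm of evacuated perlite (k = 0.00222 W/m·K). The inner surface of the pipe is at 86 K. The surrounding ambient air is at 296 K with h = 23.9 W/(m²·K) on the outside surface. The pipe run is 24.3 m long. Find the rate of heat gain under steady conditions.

Q ≈ 84.1 W

Treating each annulus and film as a series resistance:
R_aluminium pipe wall = ln(22.6/18)/(2π×217×24.3) = 6.869×10^-6 K/W
R_evacuated perlite = ln(52.6/22.6)/(2π×0.00222×24.3) = 2.492 K/W
R_outer film = 1/(h_o·2πr_oL) = 1/(23.9×2π×0.0526×24.3) = 0.00521 K/W
R_total = 2.498 K/W
Q = ΔT/R_total = 210/2.498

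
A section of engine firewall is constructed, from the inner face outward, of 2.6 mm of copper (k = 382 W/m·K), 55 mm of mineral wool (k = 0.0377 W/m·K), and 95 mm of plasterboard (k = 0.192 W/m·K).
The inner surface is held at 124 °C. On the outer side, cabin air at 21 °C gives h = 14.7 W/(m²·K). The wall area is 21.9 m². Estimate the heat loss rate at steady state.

Q ≈ 1120 W

Using the resistance-network approach (series):
R_copper = L/(kA) = 0.0026/(382×21.9) = 3.108×10^-7 K/W
R_mineral wool = L/(kA) = 0.055/(0.0377×21.9) = 0.06662 K/W
R_plasterboard = L/(kA) = 0.095/(0.192×21.9) = 0.02259 K/W
R_outer film = 1/(h_o·A) = 1/(14.7×21.9) = 0.003106 K/W
R_total = 0.09232 K/W
Q = ΔT / R_total = 103 / 0.09232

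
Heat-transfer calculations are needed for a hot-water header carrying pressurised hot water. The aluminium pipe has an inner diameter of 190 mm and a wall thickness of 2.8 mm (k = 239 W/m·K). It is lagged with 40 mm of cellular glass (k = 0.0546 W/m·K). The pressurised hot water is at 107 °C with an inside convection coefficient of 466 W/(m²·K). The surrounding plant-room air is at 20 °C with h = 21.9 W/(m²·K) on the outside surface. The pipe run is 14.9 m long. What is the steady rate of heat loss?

Cylindrical conduction, so R = ln(r₂/r₁)/(2πkL) per layer, in series:
R_inner film = 1/(h_i·2πr₁L) = 1/(466×2π×0.095×14.9) = 2.413×10^-4 K/W
R_aluminium pipe wall = ln(97.8/95)/(2π×239×14.9) = 1.298×10^-6 K/W
R_cellular glass = ln(137.8/97.8)/(2π×0.0546×14.9) = 0.06708 K/W
R_outer film = 1/(h_o·2πr_oL) = 1/(21.9×2π×0.1378×14.9) = 0.003539 K/W
R_total = 0.07086 K/W
Q = ΔT/R_total = 87/0.07086

Q ≈ 1230 W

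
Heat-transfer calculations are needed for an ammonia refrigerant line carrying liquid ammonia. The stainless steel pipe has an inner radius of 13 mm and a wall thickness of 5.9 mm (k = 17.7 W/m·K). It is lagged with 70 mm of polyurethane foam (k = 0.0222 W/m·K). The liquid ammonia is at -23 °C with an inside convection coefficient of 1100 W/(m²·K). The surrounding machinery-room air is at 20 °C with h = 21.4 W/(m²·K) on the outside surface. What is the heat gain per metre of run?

q′ ≈ 3.84 W/m

Per-layer cylindrical resistances, series-summed:
R_inner film = 1/(h_i·2πr₁L) = 1/(1100×2π×0.013×1) = 0.01113 K/W
R_stainless steel pipe wall = ln(18.9/13)/(2π×17.7×1) = 0.003365 K/W
R_polyurethane foam = ln(88.9/18.9)/(2π×0.0222×1) = 11.1 K/W
R_outer film = 1/(h_o·2πr_oL) = 1/(21.4×2π×0.0889×1) = 0.08366 K/W
R_total = 11.2 K/W
Q = ΔT/R_total = 43/11.2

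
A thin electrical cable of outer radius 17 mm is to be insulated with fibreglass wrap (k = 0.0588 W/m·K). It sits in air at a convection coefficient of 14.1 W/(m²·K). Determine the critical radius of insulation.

For a cylinder r_cr = k/h = 0.0588/14.1
r_cr = 4.17 mm; since the bare radius (17 mm) is above r_cr, any added insulation will reduce heat loss.

r_cr ≈ 4.17 mm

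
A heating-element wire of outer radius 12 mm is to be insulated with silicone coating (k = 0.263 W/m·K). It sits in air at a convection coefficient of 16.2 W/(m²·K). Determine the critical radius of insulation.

For a cylinder r_cr = k/h = 0.263/16.2
r_cr = 16.2 mm; since the bare radius (12 mm) is below r_cr, adding a thin layer of insulation will *increase* heat loss.

r_cr ≈ 16.2 mm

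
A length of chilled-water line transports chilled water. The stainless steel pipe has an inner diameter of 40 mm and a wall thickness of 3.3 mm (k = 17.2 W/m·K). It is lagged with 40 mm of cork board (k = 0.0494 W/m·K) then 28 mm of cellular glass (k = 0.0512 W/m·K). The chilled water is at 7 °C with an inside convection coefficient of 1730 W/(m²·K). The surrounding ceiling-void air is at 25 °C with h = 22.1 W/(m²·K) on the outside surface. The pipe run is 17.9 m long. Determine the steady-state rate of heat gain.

Q ≈ 72.5 W

For a radial system each layer contributes R = ln(r_out/r_in)/(2πkL); films add R = 1/(hA).
R_inner film = 1/(h_i·2πr₁L) = 1/(1730×2π×0.02×17.9) = 2.57×10^-4 K/W
R_stainless steel pipe wall = ln(23.3/20)/(2π×17.2×17.9) = 7.895×10^-5 K/W
R_cork board = ln(63.3/23.3)/(2π×0.0494×17.9) = 0.1799 K/W
R_cellular glass = ln(91.3/63.3)/(2π×0.0512×17.9) = 0.06361 K/W
R_outer film = 1/(h_o·2πr_oL) = 1/(22.1×2π×0.0913×17.9) = 0.004407 K/W
R_total = 0.2482 K/W
Q = ΔT/R_total = 18/0.2482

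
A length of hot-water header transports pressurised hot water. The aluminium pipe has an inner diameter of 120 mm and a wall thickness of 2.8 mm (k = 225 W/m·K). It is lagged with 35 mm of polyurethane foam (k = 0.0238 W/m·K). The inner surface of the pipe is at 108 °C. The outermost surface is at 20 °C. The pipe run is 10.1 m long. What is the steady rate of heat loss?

Treating each annulus and film as a series resistance:
R_aluminium pipe wall = ln(62.8/60)/(2π×225×10.1) = 3.194×10^-6 K/W
R_polyurethane foam = ln(97.8/62.8)/(2π×0.0238×10.1) = 0.2933 K/W
R_total = 0.2933 K/W
Q = ΔT/R_total = 88/0.2933

Q ≈ 300 W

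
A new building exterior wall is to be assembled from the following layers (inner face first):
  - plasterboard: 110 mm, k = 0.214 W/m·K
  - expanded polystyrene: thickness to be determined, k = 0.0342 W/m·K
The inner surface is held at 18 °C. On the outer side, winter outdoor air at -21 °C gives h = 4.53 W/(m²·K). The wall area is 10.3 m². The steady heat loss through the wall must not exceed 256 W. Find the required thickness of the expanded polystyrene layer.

L ≈ 28.5 mm

Thermal resistances in series:
R_plasterboard = L/(kA) = 0.11/(0.214×10.3) = 0.0499 K/W
R_outer film = 1/(h_o·A) = 1/(4.53×10.3) = 0.02143 K/W
Sum of the known resistances R_other = 0.07134 K/W
Required total resistance R_tot = ΔT/Q_allow = 39/256 = 0.1523 K/W
R_expanded polystyrene = R_tot − R_other = 0.08101 K/W
L = R·k·A = 0.08101×0.0342×10.3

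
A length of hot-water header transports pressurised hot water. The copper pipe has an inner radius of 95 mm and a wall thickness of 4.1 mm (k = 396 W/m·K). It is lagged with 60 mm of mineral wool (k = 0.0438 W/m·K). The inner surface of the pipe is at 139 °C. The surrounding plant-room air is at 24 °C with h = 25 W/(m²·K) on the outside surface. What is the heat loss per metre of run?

q′ ≈ 65.3 W/m

Cylindrical conduction, so R = ln(r₂/r₁)/(2πkL) per layer, in series:
R_copper pipe wall = ln(99.1/95)/(2π×396×1) = 1.698×10^-5 K/W
R_mineral wool = ln(159.1/99.1)/(2π×0.0438×1) = 1.72 K/W
R_outer film = 1/(h_o·2πr_oL) = 1/(25×2π×0.1591×1) = 0.04001 K/W
R_total = 1.76 K/W
Q = ΔT/R_total = 115/1.76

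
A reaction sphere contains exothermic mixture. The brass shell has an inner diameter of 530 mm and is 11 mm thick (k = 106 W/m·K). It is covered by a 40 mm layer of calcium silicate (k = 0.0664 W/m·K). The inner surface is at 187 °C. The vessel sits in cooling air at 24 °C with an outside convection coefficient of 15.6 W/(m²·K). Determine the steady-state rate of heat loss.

Each spherical layer contributes R = (1/r_i − 1/r_o)/(4πk):
R_brass shell = (1/0.265 − 1/0.276)/(4π×106) = 1.129×10^-4 K/W
R_calcium silicate = (1/0.276 − 1/0.316)/(4π×0.0664) = 0.5496 K/W
R_outer film = 1/(h·4πr_o²) = 1/(15.6×4π×0.316²) = 0.05108 K/W
R_total = 0.6008 K/W
Q = ΔT/R_total = 163/0.6008

Q ≈ 271 W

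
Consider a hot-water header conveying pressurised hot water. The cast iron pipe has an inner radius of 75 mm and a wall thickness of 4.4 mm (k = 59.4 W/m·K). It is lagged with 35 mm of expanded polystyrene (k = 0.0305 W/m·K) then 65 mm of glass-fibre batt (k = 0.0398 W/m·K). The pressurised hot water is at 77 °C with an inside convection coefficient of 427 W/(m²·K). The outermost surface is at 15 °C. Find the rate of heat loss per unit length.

Cylindrical conduction, so R = ln(r₂/r₁)/(2πkL) per layer, in series:
R_inner film = 1/(h_i·2πr₁L) = 1/(427×2π×0.075×1) = 0.00497 K/W
R_cast iron pipe wall = ln(79.4/75)/(2π×59.4×1) = 1.528×10^-4 K/W
R_expanded polystyrene = ln(114.4/79.4)/(2π×0.0305×1) = 1.906 K/W
R_glass-fibre batt = ln(179.4/114.4)/(2π×0.0398×1) = 1.799 K/W
R_total = 3.71 K/W
Q = ΔT/R_total = 62/3.71

q′ ≈ 16.7 W/m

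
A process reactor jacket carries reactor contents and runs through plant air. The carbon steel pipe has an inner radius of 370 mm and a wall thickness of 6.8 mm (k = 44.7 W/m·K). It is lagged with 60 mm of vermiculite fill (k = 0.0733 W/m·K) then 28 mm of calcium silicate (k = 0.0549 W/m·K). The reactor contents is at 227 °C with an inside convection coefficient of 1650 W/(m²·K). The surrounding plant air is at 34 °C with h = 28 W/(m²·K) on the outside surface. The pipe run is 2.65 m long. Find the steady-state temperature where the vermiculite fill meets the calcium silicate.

Radial resistances (cylindrical: R_cond = ln(r_o/r_i)/(2πkL), R_conv = 1/(h·2πrL)):
R_inner film = 1/(h_i·2πr₁L) = 1/(1650×2π×0.37×2.65) = 9.838×10^-5 K/W
R_carbon steel pipe wall = ln(376.8/370)/(2π×44.7×2.65) = 2.447×10^-5 K/W
R_vermiculite fill = ln(436.8/376.8)/(2π×0.0733×2.65) = 0.1211 K/W
R_calcium silicate = ln(464.8/436.8)/(2π×0.0549×2.65) = 0.06797 K/W
R_outer film = 1/(h_o·2πr_oL) = 1/(28×2π×0.4648×2.65) = 0.004615 K/W
R_total = 0.1938 K/W
Q = ΔT/R_total = 193/0.1938
Q = 996 W
T_interface = T_inner − Q·ΣR(inner→interface) = 227 − 996×0.1212

T ≈ 106 °C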